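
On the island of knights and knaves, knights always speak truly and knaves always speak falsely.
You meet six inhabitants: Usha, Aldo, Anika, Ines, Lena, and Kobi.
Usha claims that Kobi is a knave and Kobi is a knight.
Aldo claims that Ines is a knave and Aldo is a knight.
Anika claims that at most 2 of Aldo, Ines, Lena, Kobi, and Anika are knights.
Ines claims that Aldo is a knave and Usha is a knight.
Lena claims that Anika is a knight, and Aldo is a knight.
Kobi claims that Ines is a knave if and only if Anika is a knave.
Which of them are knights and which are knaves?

Knights: Anika. Knaves: Usha, Aldo, Ines, Lena, and Kobi.

As a knave, Usha's statement "Kobi is a knave and Kobi is a knight" should be False; it is.
Aldo is a knave; "Ines is a knave and Aldo is a knight" is False, as required.
Anika is a knight, and the claim "at most 2 of Aldo, Ines, Lena, Kobi, and Anika are knights" is indeed True.
Ines is a knave, and the claim "Aldo is a knave and Usha is a knight" is indeed False.
Lena is a knave, so "Anika is a knight, and Aldo is a knight" must be False — and it is.
As a knave, Kobi's statement "Ines is a knave if and only if Anika is a knave" should be False; it is.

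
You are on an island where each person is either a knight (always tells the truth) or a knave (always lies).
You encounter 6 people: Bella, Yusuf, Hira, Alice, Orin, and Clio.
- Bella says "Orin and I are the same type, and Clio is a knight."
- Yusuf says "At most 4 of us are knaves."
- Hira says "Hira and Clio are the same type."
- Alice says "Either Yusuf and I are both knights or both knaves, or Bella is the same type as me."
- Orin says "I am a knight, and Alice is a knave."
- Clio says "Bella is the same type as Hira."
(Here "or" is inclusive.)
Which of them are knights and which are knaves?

Bella (knight): "Orin and I are the same type, and Clio is a knight" — true. ✓
Yusuf (knight): "at most 4 of us are knaves" — true. ✓
Since Hira is a knight, "Hira and Clio are the same type" needs to be true, which holds.
Since Alice is a knave, "either Yusuf and I are both knights or both knaves, or Bella is the same type as me" needs to be false, which holds.
Orin is a knight, and the claim "I am a knight, and Alice is a knave" is indeed true.
Since Clio is a knight, "Bella is the same type as Hira" needs to be true, which holds.

Bella is a knight, Yusuf is a knight, Hira is a knight, Alice is a knave, Orin is a knight, and Clio is a knight.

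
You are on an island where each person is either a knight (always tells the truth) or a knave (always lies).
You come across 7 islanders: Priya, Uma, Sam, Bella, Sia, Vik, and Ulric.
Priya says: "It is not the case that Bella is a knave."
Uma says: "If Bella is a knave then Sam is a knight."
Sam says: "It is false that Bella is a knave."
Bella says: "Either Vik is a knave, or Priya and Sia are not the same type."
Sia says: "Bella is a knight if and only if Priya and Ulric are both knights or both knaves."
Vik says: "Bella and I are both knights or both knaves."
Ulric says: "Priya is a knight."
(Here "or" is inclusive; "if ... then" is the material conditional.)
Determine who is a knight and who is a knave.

Knights: Priya, Uma, Sam, Bella, Sia, and Ulric. Knaves: Vik.

Priya is a knight; "it is not the case that Bella is a knave" is True, as required.
As a knight, Uma's statement "if Bella is a knave then Sam is a knight" should be True; it is.
Since Sam is a knight, "it is false that Bella is a knave" needs to be True, which holds.
Since Bella is a knight, "either Vik is a knave, or Priya and Sia are not the same type" needs to be True, which holds.
Sia is a knight; "Bella is a knight if and only if Priya and Ulric are both knights or both knaves" is True, as required.
Vik is a knave; "Bella and I are both knights or both knaves" is False, as required.
Since Ulric is a knight, "Priya is a knight" needs to be True, which holds.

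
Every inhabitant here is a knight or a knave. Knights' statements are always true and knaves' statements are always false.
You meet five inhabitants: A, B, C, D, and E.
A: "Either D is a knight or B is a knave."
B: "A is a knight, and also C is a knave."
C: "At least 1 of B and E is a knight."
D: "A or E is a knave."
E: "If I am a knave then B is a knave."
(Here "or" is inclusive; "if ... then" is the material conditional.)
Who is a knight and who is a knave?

A is a knight, B is a knave, C is a knight, D is a knave, and E is a knight.

Suppose A is a knave. Then A's statement "either D is a knight or B is a knave" would have to be false. Checking the 16 ways to assign the others, none is consistent with every speaker.
(For instance, with B=knave, C=knight, D=knave, E=knight, A's claim "either D is a knight or B is a knave" comes out true where it would need to be false.)
So A must be a knight, making "either D is a knight or B is a knave" true. Taking A=knight, B=knave, C=knight, D=knave, E=knight, each remaining statement checks out:
  B (knave): "A is a knight, and also C is a knave" — false. ✓
  C (knight): "at least 1 of B and E is a knight" — true. ✓
  D (knave): "A or E is a knave" — false. ✓
  E (knight): "if I am a knave then B is a knave" — true. ✓
This is the unique consistent assignment.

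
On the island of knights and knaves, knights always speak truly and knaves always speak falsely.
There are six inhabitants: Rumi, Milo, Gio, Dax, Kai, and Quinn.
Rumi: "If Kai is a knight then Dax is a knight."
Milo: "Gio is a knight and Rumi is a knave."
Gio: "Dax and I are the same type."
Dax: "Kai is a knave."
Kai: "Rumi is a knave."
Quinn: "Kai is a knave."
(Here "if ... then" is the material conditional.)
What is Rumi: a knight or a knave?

Rumi is a knight.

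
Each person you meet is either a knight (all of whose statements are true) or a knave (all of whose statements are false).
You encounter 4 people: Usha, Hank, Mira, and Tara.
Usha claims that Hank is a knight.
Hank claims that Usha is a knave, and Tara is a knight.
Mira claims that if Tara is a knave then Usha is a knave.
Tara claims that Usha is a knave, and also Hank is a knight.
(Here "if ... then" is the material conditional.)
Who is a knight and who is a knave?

Suppose Usha is a knight. Then Usha's statement "Hank is a knight" would have to be true. Checking the 8 ways to assign the others, none is consistent with every speaker.
(For instance, with Hank=knave, Mira=knight, Tara=knave, Usha's claim "Hank is a knight" comes out false where it would need to be true.)
So Usha must be a knave, making "Hank is a knight" false. Taking Usha=knave, Hank=knave, Mira=knight, Tara=knave, each remaining statement checks out:
  Hank (knave): "Usha is a knave, and Tara is a knight" — false. ✓
  Mira (knight): "if Tara is a knave then Usha is a knave" — true. ✓
  Tara (knave): "Usha is a knave, and also Hank is a knight" — false. ✓
This is the unique consistent assignment.

Knights: Mira. Knaves: Usha, Hank, and Tara.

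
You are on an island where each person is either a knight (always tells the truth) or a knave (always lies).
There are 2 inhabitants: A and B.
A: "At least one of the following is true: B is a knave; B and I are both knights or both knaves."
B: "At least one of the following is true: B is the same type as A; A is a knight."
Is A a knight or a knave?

A is a knight.

Consistent assignments: {A=knight, B=knight}
In every consistent assignment, A is a knight.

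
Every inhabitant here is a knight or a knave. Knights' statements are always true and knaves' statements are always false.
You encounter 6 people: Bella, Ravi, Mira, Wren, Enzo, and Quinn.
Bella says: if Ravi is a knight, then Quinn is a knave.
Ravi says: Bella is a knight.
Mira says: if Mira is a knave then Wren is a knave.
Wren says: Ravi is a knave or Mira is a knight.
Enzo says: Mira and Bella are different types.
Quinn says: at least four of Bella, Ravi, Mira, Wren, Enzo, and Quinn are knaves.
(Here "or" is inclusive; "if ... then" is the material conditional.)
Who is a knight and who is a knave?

Bella is a knight, so "if Ravi is a knight, then Quinn is a knave" must be True — and it is.
Since Ravi is a knight, "Bella is a knight" needs to be True, which holds.
Since Mira is a knight, "if Mira is a knave then Wren is a knave" needs to be True, which holds.
As a knight, Wren's statement "Ravi is a knave or Mira is a knight" should be True; it is.
Enzo is a knave, and the claim "Mira and Bella are different types" is indeed false.
Quinn is a knave, so "at least four of Bella, Ravi, Mira, Wren, Enzo, and Quinn are knaves" must be false — and it is.

Bella is a knight, Ravi is a knight, Mira is a knight, Wren is a knight, Enzo is a knave, and Quinn is a knave.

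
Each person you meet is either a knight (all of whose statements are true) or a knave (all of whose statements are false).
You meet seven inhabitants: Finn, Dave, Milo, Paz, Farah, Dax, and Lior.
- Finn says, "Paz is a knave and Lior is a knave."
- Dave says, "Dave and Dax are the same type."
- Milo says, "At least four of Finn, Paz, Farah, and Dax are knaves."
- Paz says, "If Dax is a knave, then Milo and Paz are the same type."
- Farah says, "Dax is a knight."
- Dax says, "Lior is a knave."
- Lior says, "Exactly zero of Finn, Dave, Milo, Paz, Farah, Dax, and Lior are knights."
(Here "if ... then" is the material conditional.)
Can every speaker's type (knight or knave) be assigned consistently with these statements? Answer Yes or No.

Yes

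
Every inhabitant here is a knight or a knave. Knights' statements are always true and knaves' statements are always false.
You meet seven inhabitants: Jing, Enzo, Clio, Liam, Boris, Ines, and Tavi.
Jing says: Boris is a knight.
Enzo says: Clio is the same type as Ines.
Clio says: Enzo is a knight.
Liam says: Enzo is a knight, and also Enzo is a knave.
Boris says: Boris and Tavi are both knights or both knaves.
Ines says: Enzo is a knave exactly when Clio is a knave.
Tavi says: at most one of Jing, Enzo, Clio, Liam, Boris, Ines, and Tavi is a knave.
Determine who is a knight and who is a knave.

Knights: Jing, Enzo, Clio, Boris, Ines, and Tavi. Knaves: Liam.

Jing is a knight, so "Boris is a knight" must be true — and it is.
Enzo is a knight, so "Clio is the same type as Ines" must be true — and it is.
Clio is a knight, and the claim "Enzo is a knight" is indeed true.
Liam is a knave, and the claim "Enzo is a knight, and also Enzo is a knave" is indeed False.
As a knight, Boris's statement "Boris and Tavi are both knights or both knaves" should be true; it is.
Ines is a knight, and the claim "Enzo is a knave exactly when Clio is a knave" is indeed true.
Tavi is a knight, so "at most one of Jing, Enzo, Clio, Liam, Boris, Ines, and Tavi is a knave" must be true — and it is.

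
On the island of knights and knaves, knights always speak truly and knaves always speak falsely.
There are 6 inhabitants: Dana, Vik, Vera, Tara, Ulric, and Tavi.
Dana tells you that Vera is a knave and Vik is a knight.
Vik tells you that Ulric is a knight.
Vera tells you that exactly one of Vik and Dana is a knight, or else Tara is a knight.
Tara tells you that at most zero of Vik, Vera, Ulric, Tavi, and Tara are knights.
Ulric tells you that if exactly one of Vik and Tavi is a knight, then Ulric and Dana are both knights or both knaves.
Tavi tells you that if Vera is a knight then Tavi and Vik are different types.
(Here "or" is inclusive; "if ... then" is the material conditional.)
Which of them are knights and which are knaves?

Dana is a knight, so "Vera is a knave and Vik is a knight" must be true — and it is.
As a knight, Vik's statement "Ulric is a knight" should be true; it is.
Vera is a knave, so "exactly one of Vik and Dana is a knight, or else Tara is a knight" must be False — and it is.
Tara is a knave; "at most zero of Vik, Vera, Ulric, Tavi, and Tara are knights" is False, as required.
Ulric is a knight, and the claim "if exactly one of Vik and Tavi is a knight, then Ulric and Dana are both knights or both knaves" is indeed true.
Since Tavi is a knight, "if Vera is a knight then Tavi and Vik are different types" needs to be true, which holds.

Dana is a knight, Vik is a knight, Vera is a knave, Tara is a knave, Ulric is a knight, and Tavi is a knight.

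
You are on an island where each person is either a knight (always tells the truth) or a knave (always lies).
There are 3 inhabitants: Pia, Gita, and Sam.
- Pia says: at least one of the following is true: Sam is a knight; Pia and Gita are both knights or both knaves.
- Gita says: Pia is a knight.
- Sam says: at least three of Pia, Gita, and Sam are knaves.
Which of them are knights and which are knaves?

Pia (knight): "at least one of the following is true: Sam is a knight; Pia and Gita are both knights or both knaves" — true. ✓
Since Gita is a knight, "Pia is a knight" needs to be true, which holds.
Sam is a knave, so "at least three of Pia, Gita, and Sam are knaves" must be false — and it is.

Pia is a knight, Gita is a knight, and Sam is a knave.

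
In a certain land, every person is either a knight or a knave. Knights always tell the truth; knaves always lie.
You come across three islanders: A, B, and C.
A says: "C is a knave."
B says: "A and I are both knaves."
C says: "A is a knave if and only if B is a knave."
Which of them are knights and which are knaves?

A is a knight, B is a knave, and C is a knave.

Suppose A is a knave. Then A's statement "C is a knave" would have to be false. Checking the 4 ways to assign the others, none is consistent with every speaker.
(For instance, with B=knave, C=knave, A's claim "C is a knave" comes out true where it would need to be false.)
So A must be a knight, making "C is a knave" true. Taking A=knight, B=knave, C=knave, each remaining statement checks out:
  B (knave): "A and I are both knaves" — false. ✓
  C (knave): "A is a knave if and only if B is a knave" — false. ✓
This is the unique consistent assignment.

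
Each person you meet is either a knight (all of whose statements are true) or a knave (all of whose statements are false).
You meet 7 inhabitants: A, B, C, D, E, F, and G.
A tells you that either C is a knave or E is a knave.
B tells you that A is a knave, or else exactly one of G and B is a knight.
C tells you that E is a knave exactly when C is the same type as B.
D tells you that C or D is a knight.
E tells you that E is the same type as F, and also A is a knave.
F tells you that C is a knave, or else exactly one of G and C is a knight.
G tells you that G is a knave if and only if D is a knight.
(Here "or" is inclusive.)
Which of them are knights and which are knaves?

A is a knight, so "either C is a knave or E is a knave" must be True — and it is.
B is a knight, and the claim "A is a knave, or else exactly one of G and B is a knight" is indeed True.
C is a knave; "E is a knave exactly when C is the same type as B" is False, as required.
D is a knave, so "C or D is a knight" must be False — and it is.
As a knave, E's statement "E is the same type as F, and also A is a knave" should be False; it is.
F is a knight, so "C is a knave, or else exactly one of G and C is a knight" must be True — and it is.
G (knave): "G is a knave if and only if D is a knight" — False. ✓

Knights: A, B, and F. Knaves: C, D, E, and G.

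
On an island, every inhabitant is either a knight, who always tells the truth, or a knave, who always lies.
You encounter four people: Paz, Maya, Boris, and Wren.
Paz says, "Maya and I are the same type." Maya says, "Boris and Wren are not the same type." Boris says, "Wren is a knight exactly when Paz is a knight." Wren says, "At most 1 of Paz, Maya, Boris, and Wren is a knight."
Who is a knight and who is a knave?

Knights: Maya and Boris. Knaves: Paz and Wren.

As a knave, Paz's statement "Maya and I are the same type" should be false; it is.
As a knight, Maya's statement "Boris and Wren are not the same type" should be True; it is.
Boris is a knight, so "Wren is a knight exactly when Paz is a knight" must be True — and it is.
Wren is a knave, and the claim "at most 1 of Paz, Maya, Boris, and Wren is a knight" is indeed false.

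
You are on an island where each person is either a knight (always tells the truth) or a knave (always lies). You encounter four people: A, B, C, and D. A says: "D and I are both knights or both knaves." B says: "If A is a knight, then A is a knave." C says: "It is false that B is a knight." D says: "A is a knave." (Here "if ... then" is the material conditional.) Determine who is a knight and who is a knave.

A is a knave, B is a knight, C is a knave, and D is a knight.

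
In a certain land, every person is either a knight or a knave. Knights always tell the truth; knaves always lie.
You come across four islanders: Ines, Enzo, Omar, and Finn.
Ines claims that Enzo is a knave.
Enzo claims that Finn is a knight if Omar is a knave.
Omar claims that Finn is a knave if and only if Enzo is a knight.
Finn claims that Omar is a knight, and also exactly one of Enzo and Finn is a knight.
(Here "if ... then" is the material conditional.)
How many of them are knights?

1

The unique consistent assignment is Ines=knight, Enzo=knave, Omar=knave, Finn=knave.
That has 1 knight.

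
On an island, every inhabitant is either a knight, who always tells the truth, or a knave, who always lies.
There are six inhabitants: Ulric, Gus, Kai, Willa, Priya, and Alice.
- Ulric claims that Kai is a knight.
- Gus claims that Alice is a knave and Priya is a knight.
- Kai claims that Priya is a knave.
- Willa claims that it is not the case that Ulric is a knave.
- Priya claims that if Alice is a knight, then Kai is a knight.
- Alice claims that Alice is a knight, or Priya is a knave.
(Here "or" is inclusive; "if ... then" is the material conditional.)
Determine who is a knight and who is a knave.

Knights: Gus and Priya. Knaves: Ulric, Kai, Willa, and Alice.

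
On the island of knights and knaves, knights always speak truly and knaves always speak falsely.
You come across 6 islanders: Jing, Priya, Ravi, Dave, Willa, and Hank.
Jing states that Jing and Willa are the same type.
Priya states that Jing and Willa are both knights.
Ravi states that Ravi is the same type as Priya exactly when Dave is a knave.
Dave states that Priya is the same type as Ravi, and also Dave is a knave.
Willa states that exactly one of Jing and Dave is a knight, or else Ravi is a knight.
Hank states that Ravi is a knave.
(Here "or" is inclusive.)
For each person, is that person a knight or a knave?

Knights: Jing, Priya, Willa, and Hank. Knaves: Ravi and Dave.

Jing is a knight; "Jing and Willa are the same type" is true, as required.
Priya is a knight; "Jing and Willa are both knights" is true, as required.
Ravi is a knave, so "Ravi is the same type as Priya exactly when Dave is a knave" must be false — and it is.
Dave is a knave, so "Priya is the same type as Ravi, and also Dave is a knave" must be false — and it is.
As a knight, Willa's statement "exactly one of Jing and Dave is a knight, or else Ravi is a knight" should be true; it is.
As a knight, Hank's statement "Ravi is a knave" should be true; it is.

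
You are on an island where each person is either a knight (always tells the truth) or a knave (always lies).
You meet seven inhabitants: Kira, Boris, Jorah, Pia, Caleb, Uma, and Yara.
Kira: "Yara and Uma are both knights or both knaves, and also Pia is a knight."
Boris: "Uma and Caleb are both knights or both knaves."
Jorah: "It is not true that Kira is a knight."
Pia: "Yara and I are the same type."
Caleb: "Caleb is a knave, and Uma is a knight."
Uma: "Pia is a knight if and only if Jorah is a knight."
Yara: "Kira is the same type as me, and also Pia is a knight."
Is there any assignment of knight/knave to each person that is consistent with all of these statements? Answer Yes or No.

No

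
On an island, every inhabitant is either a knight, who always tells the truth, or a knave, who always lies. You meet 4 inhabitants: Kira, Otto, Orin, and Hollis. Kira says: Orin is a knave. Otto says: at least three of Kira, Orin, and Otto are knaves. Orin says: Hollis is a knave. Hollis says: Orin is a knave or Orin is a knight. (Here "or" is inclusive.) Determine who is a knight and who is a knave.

As a knight, Kira's statement "Orin is a knave" should be True; it is.
Otto is a knave, and the claim "at least three of Kira, Orin, and Otto are knaves" is indeed false.
As a knave, Orin's statement "Hollis is a knave" should be false; it is.
As a knight, Hollis's statement "Orin is a knave or Orin is a knight" should be True; it is.

Knights: Kira and Hollis. Knaves: Otto and Orin.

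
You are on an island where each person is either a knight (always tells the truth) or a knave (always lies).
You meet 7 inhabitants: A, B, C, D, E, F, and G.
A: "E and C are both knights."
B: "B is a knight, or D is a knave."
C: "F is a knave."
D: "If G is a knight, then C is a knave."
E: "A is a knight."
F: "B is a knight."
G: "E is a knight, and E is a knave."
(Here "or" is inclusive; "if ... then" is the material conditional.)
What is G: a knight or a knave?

G is a knave.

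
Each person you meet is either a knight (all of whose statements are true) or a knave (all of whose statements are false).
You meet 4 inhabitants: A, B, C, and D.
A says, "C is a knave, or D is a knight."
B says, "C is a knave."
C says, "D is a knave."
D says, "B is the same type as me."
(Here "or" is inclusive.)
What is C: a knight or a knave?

Consistent assignments: {A=knight, B=knight, C=knave, D=knight}
In every consistent assignment, C is a knave.

C is a knave.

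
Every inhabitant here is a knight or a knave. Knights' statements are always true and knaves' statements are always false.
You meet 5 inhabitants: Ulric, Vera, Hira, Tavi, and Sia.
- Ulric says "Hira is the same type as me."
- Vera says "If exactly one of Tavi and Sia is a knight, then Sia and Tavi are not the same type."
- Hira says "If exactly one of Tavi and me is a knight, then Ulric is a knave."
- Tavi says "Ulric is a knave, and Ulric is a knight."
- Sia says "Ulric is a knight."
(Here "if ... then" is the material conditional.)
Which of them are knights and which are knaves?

Since Ulric is a knave, "Hira is the same type as me" needs to be false, which holds.
Vera is a knight, so "if exactly one of Tavi and Sia is a knight, then Sia and Tavi are not the same type" must be true — and it is.
Hira is a knight; "if exactly one of Tavi and me is a knight, then Ulric is a knave" is true, as required.
Tavi (knave): "Ulric is a knave, and Ulric is a knight" — false. ✓
As a knave, Sia's statement "Ulric is a knight" should be false; it is.

Ulric is a knave, Vera is a knight, Hira is a knight, Tavi is a knave, and Sia is a knave.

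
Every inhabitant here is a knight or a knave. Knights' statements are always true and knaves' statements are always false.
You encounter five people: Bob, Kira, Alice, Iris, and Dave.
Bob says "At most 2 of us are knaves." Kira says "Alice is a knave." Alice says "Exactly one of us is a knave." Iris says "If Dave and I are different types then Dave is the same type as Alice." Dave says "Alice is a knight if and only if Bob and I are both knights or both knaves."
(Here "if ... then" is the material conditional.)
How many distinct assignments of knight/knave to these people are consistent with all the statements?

3

Consistent assignments:
  Bob=knight, Kira=knave, Alice=knight, Iris=knight, Dave=knight
  Bob=knave, Kira=knight, Alice=knave, Iris=knight, Dave=knave
  Bob=knave, Kira=knight, Alice=knave, Iris=knave, Dave=knight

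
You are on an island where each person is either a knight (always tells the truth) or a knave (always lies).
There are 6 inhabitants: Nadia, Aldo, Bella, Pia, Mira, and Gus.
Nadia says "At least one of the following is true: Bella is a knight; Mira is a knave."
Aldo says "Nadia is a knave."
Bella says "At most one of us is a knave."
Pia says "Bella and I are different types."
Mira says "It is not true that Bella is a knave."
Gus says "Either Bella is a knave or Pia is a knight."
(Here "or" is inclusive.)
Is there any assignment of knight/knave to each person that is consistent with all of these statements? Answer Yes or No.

Yes

One consistent assignment: Nadia=knight, Aldo=knave, Bella=knave, Pia=knight, Mira=knave, Gus=knight.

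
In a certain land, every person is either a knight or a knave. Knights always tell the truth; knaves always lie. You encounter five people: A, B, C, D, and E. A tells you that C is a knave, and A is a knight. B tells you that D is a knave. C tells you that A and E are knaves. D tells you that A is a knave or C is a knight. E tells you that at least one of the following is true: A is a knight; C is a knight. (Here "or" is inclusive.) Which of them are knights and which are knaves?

A is a knight, so "C is a knave, and A is a knight" must be True — and it is.
B is a knight, and the claim "D is a knave" is indeed True.
C is a knave; "A and E are knaves" is false, as required.
D is a knave, so "A is a knave or C is a knight" must be false — and it is.
E (knight): "at least one of the following is true: A is a knight; C is a knight" — True. ✓

A is a knight, B is a knight, C is a knave, D is a knave, and E is a knight.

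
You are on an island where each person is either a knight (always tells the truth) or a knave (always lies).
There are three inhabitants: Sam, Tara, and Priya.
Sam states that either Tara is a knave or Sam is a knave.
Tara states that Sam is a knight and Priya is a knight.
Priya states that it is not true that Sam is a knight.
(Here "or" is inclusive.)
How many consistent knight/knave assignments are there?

1

Consistent assignments:
  Sam=knight, Tara=knave, Priya=knave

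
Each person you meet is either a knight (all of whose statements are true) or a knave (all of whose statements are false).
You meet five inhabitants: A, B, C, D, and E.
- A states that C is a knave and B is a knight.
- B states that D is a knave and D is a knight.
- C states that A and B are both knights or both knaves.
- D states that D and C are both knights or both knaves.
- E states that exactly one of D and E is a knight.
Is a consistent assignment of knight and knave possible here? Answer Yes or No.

Yes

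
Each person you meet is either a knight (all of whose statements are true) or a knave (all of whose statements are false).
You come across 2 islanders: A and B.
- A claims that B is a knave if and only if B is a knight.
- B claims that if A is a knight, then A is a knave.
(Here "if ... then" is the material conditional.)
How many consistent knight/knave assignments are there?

1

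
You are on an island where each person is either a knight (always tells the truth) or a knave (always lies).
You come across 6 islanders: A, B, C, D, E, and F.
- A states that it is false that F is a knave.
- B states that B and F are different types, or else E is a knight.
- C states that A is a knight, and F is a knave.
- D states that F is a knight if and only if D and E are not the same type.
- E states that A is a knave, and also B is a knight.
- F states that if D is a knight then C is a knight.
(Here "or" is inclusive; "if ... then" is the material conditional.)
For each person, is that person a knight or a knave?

A is a knave, and the claim "it is false that F is a knave" is indeed false.
B is a knight; "B and F are different types, or else E is a knight" is True, as required.
C is a knave; "A is a knight, and F is a knave" is false, as required.
D is a knight; "F is a knight if and only if D and E are not the same type" is True, as required.
E is a knight, and the claim "A is a knave, and also B is a knight" is indeed True.
As a knave, F's statement "if D is a knight then C is a knight" should be false; it is.

A is a knave, B is a knight, C is a knave, D is a knight, E is a knight, and F is a knave.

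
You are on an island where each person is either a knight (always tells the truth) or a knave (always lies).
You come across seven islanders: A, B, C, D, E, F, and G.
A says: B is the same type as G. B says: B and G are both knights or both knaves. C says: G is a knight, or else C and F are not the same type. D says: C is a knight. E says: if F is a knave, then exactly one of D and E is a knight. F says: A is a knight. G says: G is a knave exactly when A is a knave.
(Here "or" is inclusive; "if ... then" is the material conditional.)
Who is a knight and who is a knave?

A (knight): "B is the same type as G" — True. ✓
As a knight, B's statement "B and G are both knights or both knaves" should be True; it is.
C is a knight; "G is a knight, or else C and F are not the same type" is True, as required.
As a knight, D's statement "C is a knight" should be True; it is.
Since E is a knight, "if F is a knave, then exactly one of D and E is a knight" needs to be True, which holds.
F (knight): "A is a knight" — True. ✓
G is a knight, so "G is a knave exactly when A is a knave" must be True — and it is.

A is a knight, B is a knight, C is a knight, D is a knight, E is a knight, F is a knight, and G is a knight.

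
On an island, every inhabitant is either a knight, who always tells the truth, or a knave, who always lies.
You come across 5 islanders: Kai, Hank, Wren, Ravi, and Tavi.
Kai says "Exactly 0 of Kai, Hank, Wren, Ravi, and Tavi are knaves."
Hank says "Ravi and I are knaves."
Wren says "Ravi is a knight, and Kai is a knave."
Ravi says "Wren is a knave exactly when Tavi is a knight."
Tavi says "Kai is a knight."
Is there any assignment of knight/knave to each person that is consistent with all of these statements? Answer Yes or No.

One consistent assignment: Kai=knave, Hank=knave, Wren=knight, Ravi=knight, Tavi=knave.

Yes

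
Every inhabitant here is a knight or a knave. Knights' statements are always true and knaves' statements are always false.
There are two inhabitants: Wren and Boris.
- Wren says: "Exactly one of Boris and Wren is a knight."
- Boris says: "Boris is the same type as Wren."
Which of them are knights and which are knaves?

Wren is a knight and Boris is a knave.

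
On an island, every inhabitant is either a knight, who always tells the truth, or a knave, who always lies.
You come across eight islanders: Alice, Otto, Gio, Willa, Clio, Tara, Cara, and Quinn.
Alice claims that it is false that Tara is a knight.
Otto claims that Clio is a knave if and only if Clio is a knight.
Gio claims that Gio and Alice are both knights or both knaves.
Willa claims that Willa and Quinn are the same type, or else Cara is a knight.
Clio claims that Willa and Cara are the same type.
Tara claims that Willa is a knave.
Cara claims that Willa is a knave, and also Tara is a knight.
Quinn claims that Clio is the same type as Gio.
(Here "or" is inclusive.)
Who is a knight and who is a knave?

Alice is a knight, Otto is a knave, Gio is a knave, Willa is a knight, Clio is a knave, Tara is a knave, Cara is a knave, and Quinn is a knight.

Alice is a knight, and the claim "it is false that Tara is a knight" is indeed true.
Otto (knave): "Clio is a knave if and only if Clio is a knight" — false. ✓
Gio is a knave, and the claim "Gio and Alice are both knights or both knaves" is indeed false.
Since Willa is a knight, "Willa and Quinn are the same type, or else Cara is a knight" needs to be true, which holds.
As a knave, Clio's statement "Willa and Cara are the same type" should be false; it is.
As a knave, Tara's statement "Willa is a knave" should be false; it is.
Cara (knave): "Willa is a knave, and also Tara is a knight" — false. ✓
Quinn (knight): "Clio is the same type as Gio" — true. ✓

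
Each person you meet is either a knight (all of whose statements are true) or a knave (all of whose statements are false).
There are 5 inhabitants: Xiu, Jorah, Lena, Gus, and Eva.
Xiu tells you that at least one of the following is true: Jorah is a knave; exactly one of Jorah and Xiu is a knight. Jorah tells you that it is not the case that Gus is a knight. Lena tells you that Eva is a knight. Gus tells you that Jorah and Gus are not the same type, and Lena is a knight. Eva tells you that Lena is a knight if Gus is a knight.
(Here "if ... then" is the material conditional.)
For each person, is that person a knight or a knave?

Xiu is a knight, Jorah is a knave, Lena is a knight, Gus is a knight, and Eva is a knight.

Xiu is a knight, and the claim "at least one of the following is true: Jorah is a knave; exactly one of Jorah and Xiu is a knight" is indeed true.
Since Jorah is a knave, "it is not the case that Gus is a knight" needs to be false, which holds.
Lena is a knight, so "Eva is a knight" must be true — and it is.
Gus is a knight, so "Jorah and Gus are not the same type, and Lena is a knight" must be true — and it is.
As a knight, Eva's statement "Lena is a knight if Gus is a knight" should be true; it is.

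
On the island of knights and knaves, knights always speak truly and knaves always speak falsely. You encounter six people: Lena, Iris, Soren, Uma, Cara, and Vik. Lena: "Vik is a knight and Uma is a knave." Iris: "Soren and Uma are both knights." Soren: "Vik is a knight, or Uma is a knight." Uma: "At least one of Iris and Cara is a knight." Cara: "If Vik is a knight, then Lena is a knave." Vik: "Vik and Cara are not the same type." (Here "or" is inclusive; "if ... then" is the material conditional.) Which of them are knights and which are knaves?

Knights: Lena, Soren, and Vik. Knaves: Iris, Uma, and Cara.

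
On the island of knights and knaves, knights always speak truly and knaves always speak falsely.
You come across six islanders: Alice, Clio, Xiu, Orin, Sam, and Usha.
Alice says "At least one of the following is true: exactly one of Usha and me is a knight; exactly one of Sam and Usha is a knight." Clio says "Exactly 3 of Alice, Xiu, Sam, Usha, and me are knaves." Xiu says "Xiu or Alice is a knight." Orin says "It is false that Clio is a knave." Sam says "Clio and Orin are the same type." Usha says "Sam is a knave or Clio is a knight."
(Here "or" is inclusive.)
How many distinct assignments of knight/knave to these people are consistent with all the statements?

Consistent assignments:
  Alice=knight, Clio=knave, Xiu=knight, Orin=knave, Sam=knight, Usha=knave

1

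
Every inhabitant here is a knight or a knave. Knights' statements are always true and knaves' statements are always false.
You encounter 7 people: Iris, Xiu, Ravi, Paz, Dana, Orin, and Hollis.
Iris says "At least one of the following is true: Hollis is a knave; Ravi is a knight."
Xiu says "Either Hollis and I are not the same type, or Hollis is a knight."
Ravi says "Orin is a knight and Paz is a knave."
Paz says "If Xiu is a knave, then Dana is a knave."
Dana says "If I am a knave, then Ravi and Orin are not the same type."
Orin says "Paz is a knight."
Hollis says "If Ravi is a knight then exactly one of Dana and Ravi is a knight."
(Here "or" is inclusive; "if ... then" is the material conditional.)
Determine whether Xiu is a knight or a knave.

Consistent assignments: {Iris=knave, Xiu=knight, Ravi=knave, Paz=knight, Dana=knight, Orin=knight, Hollis=knight}
In every consistent assignment, Xiu is a knight.

Xiu is a knight.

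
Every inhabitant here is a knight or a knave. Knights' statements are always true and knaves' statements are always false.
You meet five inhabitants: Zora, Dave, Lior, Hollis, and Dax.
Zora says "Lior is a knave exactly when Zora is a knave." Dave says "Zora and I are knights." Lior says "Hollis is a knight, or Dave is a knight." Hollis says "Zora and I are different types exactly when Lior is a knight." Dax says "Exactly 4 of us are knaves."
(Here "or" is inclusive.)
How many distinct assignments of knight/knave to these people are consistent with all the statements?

1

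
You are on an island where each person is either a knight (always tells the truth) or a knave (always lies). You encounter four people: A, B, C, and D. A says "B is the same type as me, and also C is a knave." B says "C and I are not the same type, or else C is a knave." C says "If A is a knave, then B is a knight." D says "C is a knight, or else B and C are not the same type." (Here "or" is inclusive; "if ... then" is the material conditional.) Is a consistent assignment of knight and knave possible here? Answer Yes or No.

No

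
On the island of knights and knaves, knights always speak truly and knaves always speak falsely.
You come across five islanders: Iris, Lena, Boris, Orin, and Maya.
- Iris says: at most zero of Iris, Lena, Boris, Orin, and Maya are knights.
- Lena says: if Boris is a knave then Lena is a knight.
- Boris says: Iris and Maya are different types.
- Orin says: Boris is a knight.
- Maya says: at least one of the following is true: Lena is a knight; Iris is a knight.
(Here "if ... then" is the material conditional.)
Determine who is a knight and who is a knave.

Knights: Lena, Boris, Orin, and Maya. Knaves: Iris.

Iris is a knave; "at most zero of Iris, Lena, Boris, Orin, and Maya are knights" is false, as required.
Lena is a knight, and the claim "if Boris is a knave then Lena is a knight" is indeed True.
Boris is a knight, and the claim "Iris and Maya are different types" is indeed True.
Orin is a knight, so "Boris is a knight" must be True — and it is.
As a knight, Maya's statement "at least one of the following is true: Lena is a knight; Iris is a knight" should be True; it is.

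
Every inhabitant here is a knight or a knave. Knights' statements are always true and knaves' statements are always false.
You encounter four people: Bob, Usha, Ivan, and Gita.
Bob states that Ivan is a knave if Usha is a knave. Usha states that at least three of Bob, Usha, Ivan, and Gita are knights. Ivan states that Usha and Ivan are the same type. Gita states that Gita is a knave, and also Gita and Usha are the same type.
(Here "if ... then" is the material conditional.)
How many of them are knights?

3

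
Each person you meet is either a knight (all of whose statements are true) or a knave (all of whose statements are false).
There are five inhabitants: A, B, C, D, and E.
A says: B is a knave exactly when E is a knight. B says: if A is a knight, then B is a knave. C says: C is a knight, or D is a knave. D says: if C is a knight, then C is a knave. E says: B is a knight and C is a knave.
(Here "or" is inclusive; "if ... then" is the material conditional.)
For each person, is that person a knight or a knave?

Knights: B, D, and E. Knaves: A and C.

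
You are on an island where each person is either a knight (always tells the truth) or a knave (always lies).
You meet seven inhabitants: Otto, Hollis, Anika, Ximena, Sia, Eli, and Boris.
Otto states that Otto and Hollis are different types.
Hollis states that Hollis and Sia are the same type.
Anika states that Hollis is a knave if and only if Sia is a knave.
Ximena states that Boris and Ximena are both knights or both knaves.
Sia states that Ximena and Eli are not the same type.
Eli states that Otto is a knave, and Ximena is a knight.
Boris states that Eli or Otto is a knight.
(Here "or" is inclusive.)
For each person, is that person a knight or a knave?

Knights: Otto, Ximena, Sia, and Boris. Knaves: Hollis, Anika, and Eli.

Otto is a knight, so "Otto and Hollis are different types" must be true — and it is.
Hollis is a knave; "Hollis and Sia are the same type" is false, as required.
Anika is a knave; "Hollis is a knave if and only if Sia is a knave" is false, as required.
Ximena is a knight, and the claim "Boris and Ximena are both knights or both knaves" is indeed true.
As a knight, Sia's statement "Ximena and Eli are not the same type" should be true; it is.
Eli is a knave, and the claim "Otto is a knave, and Ximena is a knight" is indeed false.
Since Boris is a knight, "Eli or Otto is a knight" needs to be true, which holds.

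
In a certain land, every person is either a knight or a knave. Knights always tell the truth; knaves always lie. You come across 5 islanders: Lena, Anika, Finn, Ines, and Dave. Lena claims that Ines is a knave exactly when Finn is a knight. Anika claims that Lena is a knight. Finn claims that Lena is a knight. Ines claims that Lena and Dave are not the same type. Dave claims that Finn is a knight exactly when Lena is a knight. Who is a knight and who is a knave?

Knights: Lena, Anika, Finn, and Dave. Knaves: Ines.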